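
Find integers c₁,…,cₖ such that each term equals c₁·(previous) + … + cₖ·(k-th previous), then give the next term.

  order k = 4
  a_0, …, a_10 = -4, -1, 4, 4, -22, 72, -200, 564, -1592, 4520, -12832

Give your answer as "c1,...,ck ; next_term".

-3,0,2,2 ; 36440

  a_4 = -3·4 + 0·4 + 2·-1 + 2·-4 = -22
  a_5 = -3·-22 + 0·4 + 2·4 + 2·-1 = 72
  a_6 = -3·72 + 0·-22 + 2·4 + 2·4 = -200
  a_7 = -3·-200 + 0·72 + 2·-22 + 2·4 = 564
  a_8 = -3·564 + 0·-200 + 2·72 + 2·-22 = -1592
  a_9 = -3·-1592 + 0·564 + 2·-200 + 2·72 = 4520
  a_10 = -3·4520 + 0·-1592 + 2·564 + 2·-200 = -12832
  a_11 = -3·-12832 + 0·4520 + 2·-1592 + 2·564 = 36440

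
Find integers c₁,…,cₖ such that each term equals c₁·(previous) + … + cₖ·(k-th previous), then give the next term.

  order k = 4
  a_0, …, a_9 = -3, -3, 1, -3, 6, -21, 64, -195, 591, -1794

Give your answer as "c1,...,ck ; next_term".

-3,0,0,1 ; 5446

  a_4 = -3·-3 + 0·1 + 0·-3 + 1·-3 = 6
  a_5 = -3·6 + 0·-3 + 0·1 + 1·-3 = -21
  a_6 = -3·-21 + 0·6 + 0·-3 + 1·1 = 64
  a_7 = -3·64 + 0·-21 + 0·6 + 1·-3 = -195
  a_8 = -3·-195 + 0·64 + 0·-21 + 1·6 = 591
  a_9 = -3·591 + 0·-195 + 0·64 + 1·-21 = -1794
  a_10 = -3·-1794 + 0·591 + 0·-195 + 1·64 = 5446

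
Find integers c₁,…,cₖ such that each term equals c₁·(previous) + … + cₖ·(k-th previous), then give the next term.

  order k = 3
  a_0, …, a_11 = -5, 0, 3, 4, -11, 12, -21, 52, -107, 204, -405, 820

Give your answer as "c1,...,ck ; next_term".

  a_3 = -2·3 + -1·0 + -2·-5 = 4
  a_4 = -2·4 + -1·3 + -2·0 = -11
  a_5 = -2·-11 + -1·4 + -2·3 = 12
  a_6 = -2·12 + -1·-11 + -2·4 = -21
  a_7 = -2·-21 + -1·12 + -2·-11 = 52
  a_8 = -2·52 + -1·-21 + -2·12 = -107
  a_9 = -2·-107 + -1·52 + -2·-21 = 204
  a_10 = -2·204 + -1·-107 + -2·52 = -405
  a_11 = -2·-405 + -1·204 + -2·-107 = 820
  a_12 = -2·820 + -1·-405 + -2·204 = -1643

-2,-1,-2 ; -1643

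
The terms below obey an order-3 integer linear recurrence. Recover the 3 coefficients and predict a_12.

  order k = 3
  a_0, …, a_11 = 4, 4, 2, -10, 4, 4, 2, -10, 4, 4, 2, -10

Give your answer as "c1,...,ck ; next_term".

  a_3 = -1·2 + -1·4 + -1·4 = -10
  a_4 = -1·-10 + -1·2 + -1·4 = 4
  a_5 = -1·4 + -1·-10 + -1·2 = 4
  a_6 = -1·4 + -1·4 + -1·-10 = 2
  a_7 = -1·2 + -1·4 + -1·4 = -10
  a_8 = -1·-10 + -1·2 + -1·4 = 4
  a_9 = -1·4 + -1·-10 + -1·2 = 4
  a_10 = -1·4 + -1·4 + -1·-10 = 2
  a_11 = -1·2 + -1·4 + -1·4 = -10
  a_12 = -1·-10 + -1·2 + -1·4 = 4

-1,-1,-1 ; 4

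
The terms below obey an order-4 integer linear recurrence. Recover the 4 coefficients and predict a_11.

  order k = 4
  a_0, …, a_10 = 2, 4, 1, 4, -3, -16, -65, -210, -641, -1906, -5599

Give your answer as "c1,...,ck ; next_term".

3,1,-3,-2 ; -16360

  a_4 = 3·4 + 1·1 + -3·4 + -2·2 = -3
  a_5 = 3·-3 + 1·4 + -3·1 + -2·4 = -16
  a_6 = 3·-16 + 1·-3 + -3·4 + -2·1 = -65
  a_7 = 3·-65 + 1·-16 + -3·-3 + -2·4 = -210
  a_8 = 3·-210 + 1·-65 + -3·-16 + -2·-3 = -641
  a_9 = 3·-641 + 1·-210 + -3·-65 + -2·-16 = -1906
  a_10 = 3·-1906 + 1·-641 + -3·-210 + -2·-65 = -5599
  a_11 = 3·-5599 + 1·-1906 + -3·-641 + -2·-210 = -16360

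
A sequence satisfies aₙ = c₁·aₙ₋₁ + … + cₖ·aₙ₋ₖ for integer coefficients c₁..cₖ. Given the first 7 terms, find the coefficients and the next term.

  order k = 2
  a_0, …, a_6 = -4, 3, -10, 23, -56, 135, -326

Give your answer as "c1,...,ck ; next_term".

  a_2 = -2·3 + 1·-4 = -10
  a_3 = -2·-10 + 1·3 = 23
  a_4 = -2·23 + 1·-10 = -56
  a_5 = -2·-56 + 1·23 = 135
  a_6 = -2·135 + 1·-56 = -326
  a_7 = -2·-326 + 1·135 = 787

-2,1 ; 787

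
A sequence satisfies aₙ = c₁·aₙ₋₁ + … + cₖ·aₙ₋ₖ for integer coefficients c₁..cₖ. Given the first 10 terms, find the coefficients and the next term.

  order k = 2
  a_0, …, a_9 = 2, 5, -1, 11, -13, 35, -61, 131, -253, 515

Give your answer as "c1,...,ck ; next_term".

-1,2 ; -1021

  a_2 = -1·5 + 2·2 = -1
  a_3 = -1·-1 + 2·5 = 11
  a_4 = -1·11 + 2·-1 = -13
  a_5 = -1·-13 + 2·11 = 35
  a_6 = -1·35 + 2·-13 = -61
  a_7 = -1·-61 + 2·35 = 131
  a_8 = -1·131 + 2·-61 = -253
  a_9 = -1·-253 + 2·131 = 515
  a_10 = -1·515 + 2·-253 = -1021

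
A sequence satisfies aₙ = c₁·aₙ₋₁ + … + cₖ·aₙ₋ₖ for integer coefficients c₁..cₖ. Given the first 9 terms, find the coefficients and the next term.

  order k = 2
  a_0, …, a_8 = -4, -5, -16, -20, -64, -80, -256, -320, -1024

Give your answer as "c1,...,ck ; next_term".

  a_2 = 0·-5 + 4·-4 = -16
  a_3 = 0·-16 + 4·-5 = -20
  a_4 = 0·-20 + 4·-16 = -64
  a_5 = 0·-64 + 4·-20 = -80
  a_6 = 0·-80 + 4·-64 = -256
  a_7 = 0·-256 + 4·-80 = -320
  a_8 = 0·-320 + 4·-256 = -1024
  a_9 = 0·-1024 + 4·-320 = -1280

0,4 ; -1280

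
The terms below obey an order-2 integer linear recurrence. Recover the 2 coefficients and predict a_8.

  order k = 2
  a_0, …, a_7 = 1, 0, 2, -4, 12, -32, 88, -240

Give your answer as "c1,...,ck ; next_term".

-2,2 ; 656

  a_2 = -2·0 + 2·1 = 2
  a_3 = -2·2 + 2·0 = -4
  a_4 = -2·-4 + 2·2 = 12
  a_5 = -2·12 + 2·-4 = -32
  a_6 = -2·-32 + 2·12 = 88
  a_7 = -2·88 + 2·-32 = -240
  a_8 = -2·-240 + 2·88 = 656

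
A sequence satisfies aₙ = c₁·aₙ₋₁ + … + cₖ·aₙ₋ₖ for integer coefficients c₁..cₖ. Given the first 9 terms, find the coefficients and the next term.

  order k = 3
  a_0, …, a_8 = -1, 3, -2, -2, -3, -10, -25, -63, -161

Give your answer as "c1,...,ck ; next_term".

  a_3 = 2·-2 + 1·3 + 1·-1 = -2
  a_4 = 2·-2 + 1·-2 + 1·3 = -3
  a_5 = 2·-3 + 1·-2 + 1·-2 = -10
  a_6 = 2·-10 + 1·-3 + 1·-2 = -25
  a_7 = 2·-25 + 1·-10 + 1·-3 = -63
  a_8 = 2·-63 + 1·-25 + 1·-10 = -161
  a_9 = 2·-161 + 1·-63 + 1·-25 = -410

2,1,1 ; -410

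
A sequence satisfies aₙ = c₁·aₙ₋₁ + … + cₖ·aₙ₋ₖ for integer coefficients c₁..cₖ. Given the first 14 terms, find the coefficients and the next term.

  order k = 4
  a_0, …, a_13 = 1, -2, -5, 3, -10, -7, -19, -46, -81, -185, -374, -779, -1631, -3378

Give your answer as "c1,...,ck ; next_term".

  a_4 = 1·3 + 2·-5 + 1·-2 + -1·1 = -10
  a_5 = 1·-10 + 2·3 + 1·-5 + -1·-2 = -7
  a_6 = 1·-7 + 2·-10 + 1·3 + -1·-5 = -19
  a_7 = 1·-19 + 2·-7 + 1·-10 + -1·3 = -46
  a_8 = 1·-46 + 2·-19 + 1·-7 + -1·-10 = -81
  a_9 = 1·-81 + 2·-46 + 1·-19 + -1·-7 = -185
  a_10 = 1·-185 + 2·-81 + 1·-46 + -1·-19 = -374
  a_11 = 1·-374 + 2·-185 + 1·-81 + -1·-46 = -779
  a_12 = 1·-779 + 2·-374 + 1·-185 + -1·-81 = -1631
  a_13 = 1·-1631 + 2·-779 + 1·-374 + -1·-185 = -3378
  a_14 = 1·-3378 + 2·-1631 + 1·-779 + -1·-374 = -7045

1,2,1,-1 ; -7045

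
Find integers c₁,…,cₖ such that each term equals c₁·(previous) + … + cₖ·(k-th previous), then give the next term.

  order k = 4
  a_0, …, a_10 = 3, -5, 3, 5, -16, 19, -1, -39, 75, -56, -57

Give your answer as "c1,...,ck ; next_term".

-1,-1,1,-1 ; 227

  a_4 = -1·5 + -1·3 + 1·-5 + -1·3 = -16
  a_5 = -1·-16 + -1·5 + 1·3 + -1·-5 = 19
  a_6 = -1·19 + -1·-16 + 1·5 + -1·3 = -1
  a_7 = -1·-1 + -1·19 + 1·-16 + -1·5 = -39
  a_8 = -1·-39 + -1·-1 + 1·19 + -1·-16 = 75
  a_9 = -1·75 + -1·-39 + 1·-1 + -1·19 = -56
  a_10 = -1·-56 + -1·75 + 1·-39 + -1·-1 = -57
  a_11 = -1·-57 + -1·-56 + 1·75 + -1·-39 = 227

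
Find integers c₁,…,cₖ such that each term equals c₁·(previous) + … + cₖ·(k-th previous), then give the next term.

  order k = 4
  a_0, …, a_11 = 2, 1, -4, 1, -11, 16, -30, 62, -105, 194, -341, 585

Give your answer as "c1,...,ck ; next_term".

  a_4 = -2·1 + 1·-4 + 1·1 + -3·2 = -11
  a_5 = -2·-11 + 1·1 + 1·-4 + -3·1 = 16
  a_6 = -2·16 + 1·-11 + 1·1 + -3·-4 = -30
  a_7 = -2·-30 + 1·16 + 1·-11 + -3·1 = 62
  a_8 = -2·62 + 1·-30 + 1·16 + -3·-11 = -105
  a_9 = -2·-105 + 1·62 + 1·-30 + -3·16 = 194
  a_10 = -2·194 + 1·-105 + 1·62 + -3·-30 = -341
  a_11 = -2·-341 + 1·194 + 1·-105 + -3·62 = 585
  a_12 = -2·585 + 1·-341 + 1·194 + -3·-105 = -1002

-2,1,1,-3 ; -1002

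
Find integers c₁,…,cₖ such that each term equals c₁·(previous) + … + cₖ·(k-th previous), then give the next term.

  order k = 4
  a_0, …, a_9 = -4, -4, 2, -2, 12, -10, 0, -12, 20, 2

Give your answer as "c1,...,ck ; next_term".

-1,-1,-2,-1 ; 2

  a_4 = -1·-2 + -1·2 + -2·-4 + -1·-4 = 12
  a_5 = -1·12 + -1·-2 + -2·2 + -1·-4 = -10
  a_6 = -1·-10 + -1·12 + -2·-2 + -1·2 = 0
  a_7 = -1·0 + -1·-10 + -2·12 + -1·-2 = -12
  a_8 = -1·-12 + -1·0 + -2·-10 + -1·12 = 20
  a_9 = -1·20 + -1·-12 + -2·0 + -1·-10 = 2
  a_10 = -1·2 + -1·20 + -2·-12 + -1·0 = 2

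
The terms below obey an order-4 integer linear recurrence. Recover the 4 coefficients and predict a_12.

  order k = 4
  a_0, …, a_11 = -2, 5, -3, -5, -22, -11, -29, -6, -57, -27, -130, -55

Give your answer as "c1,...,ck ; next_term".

  a_4 = 1·-5 + 1·-3 + -2·5 + 2·-2 = -22
  a_5 = 1·-22 + 1·-5 + -2·-3 + 2·5 = -11
  a_6 = 1·-11 + 1·-22 + -2·-5 + 2·-3 = -29
  a_7 = 1·-29 + 1·-11 + -2·-22 + 2·-5 = -6
  a_8 = 1·-6 + 1·-29 + -2·-11 + 2·-22 = -57
  a_9 = 1·-57 + 1·-6 + -2·-29 + 2·-11 = -27
  a_10 = 1·-27 + 1·-57 + -2·-6 + 2·-29 = -130
  a_11 = 1·-130 + 1·-27 + -2·-57 + 2·-6 = -55
  a_12 = 1·-55 + 1·-130 + -2·-27 + 2·-57 = -245

1,1,-2,2 ; -245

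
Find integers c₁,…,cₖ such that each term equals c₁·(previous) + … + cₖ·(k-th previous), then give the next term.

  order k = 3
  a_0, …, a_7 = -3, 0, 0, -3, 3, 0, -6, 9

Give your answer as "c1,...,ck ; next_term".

  a_3 = -1·0 + -1·0 + 1·-3 = -3
  a_4 = -1·-3 + -1·0 + 1·0 = 3
  a_5 = -1·3 + -1·-3 + 1·0 = 0
  a_6 = -1·0 + -1·3 + 1·-3 = -6
  a_7 = -1·-6 + -1·0 + 1·3 = 9
  a_8 = -1·9 + -1·-6 + 1·0 = -3

-1,-1,1 ; -3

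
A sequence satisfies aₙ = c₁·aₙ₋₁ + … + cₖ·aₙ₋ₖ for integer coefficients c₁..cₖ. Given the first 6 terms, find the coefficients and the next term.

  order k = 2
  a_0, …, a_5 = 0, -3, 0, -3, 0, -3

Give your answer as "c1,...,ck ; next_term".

0,1 ; 0

  a_2 = 0·-3 + 1·0 = 0
  a_3 = 0·0 + 1·-3 = -3
  a_4 = 0·-3 + 1·0 = 0
  a_5 = 0·0 + 1·-3 = -3
  a_6 = 0·-3 + 1·0 = 0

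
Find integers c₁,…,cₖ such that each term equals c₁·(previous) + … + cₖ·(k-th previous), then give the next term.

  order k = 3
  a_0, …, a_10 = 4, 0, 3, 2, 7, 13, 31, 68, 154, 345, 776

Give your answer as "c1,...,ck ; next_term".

  a_3 = 2·3 + 1·0 + -1·4 = 2
  a_4 = 2·2 + 1·3 + -1·0 = 7
  a_5 = 2·7 + 1·2 + -1·3 = 13
  a_6 = 2·13 + 1·7 + -1·2 = 31
  a_7 = 2·31 + 1·13 + -1·7 = 68
  a_8 = 2·68 + 1·31 + -1·13 = 154
  a_9 = 2·154 + 1·68 + -1·31 = 345
  a_10 = 2·345 + 1·154 + -1·68 = 776
  a_11 = 2·776 + 1·345 + -1·154 = 1743

2,1,-1 ; 1743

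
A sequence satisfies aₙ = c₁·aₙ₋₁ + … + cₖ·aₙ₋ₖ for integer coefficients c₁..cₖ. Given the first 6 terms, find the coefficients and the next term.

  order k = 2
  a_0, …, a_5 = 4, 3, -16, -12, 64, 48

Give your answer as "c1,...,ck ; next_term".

0,-4 ; -256

  a_2 = 0·3 + -4·4 = -16
  a_3 = 0·-16 + -4·3 = -12
  a_4 = 0·-12 + -4·-16 = 64
  a_5 = 0·64 + -4·-12 = 48
  a_6 = 0·48 + -4·64 = -256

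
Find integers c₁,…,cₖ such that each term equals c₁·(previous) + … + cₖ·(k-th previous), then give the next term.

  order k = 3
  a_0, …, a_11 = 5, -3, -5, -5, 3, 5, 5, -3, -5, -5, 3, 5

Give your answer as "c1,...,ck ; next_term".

  a_3 = 0·-5 + 0·-3 + -1·5 = -5
  a_4 = 0·-5 + 0·-5 + -1·-3 = 3
  a_5 = 0·3 + 0·-5 + -1·-5 = 5
  a_6 = 0·5 + 0·3 + -1·-5 = 5
  a_7 = 0·5 + 0·5 + -1·3 = -3
  a_8 = 0·-3 + 0·5 + -1·5 = -5
  a_9 = 0·-5 + 0·-3 + -1·5 = -5
  a_10 = 0·-5 + 0·-5 + -1·-3 = 3
  a_11 = 0·3 + 0·-5 + -1·-5 = 5
  a_12 = 0·5 + 0·3 + -1·-5 = 5

0,0,-1 ; 5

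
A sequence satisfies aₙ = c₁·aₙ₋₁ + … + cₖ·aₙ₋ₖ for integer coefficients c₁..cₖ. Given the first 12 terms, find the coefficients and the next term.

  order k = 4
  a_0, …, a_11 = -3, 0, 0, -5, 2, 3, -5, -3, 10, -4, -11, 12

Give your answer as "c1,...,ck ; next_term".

  a_4 = -1·-5 + -1·0 + 0·0 + 1·-3 = 2
  a_5 = -1·2 + -1·-5 + 0·0 + 1·0 = 3
  a_6 = -1·3 + -1·2 + 0·-5 + 1·0 = -5
  a_7 = -1·-5 + -1·3 + 0·2 + 1·-5 = -3
  a_8 = -1·-3 + -1·-5 + 0·3 + 1·2 = 10
  a_9 = -1·10 + -1·-3 + 0·-5 + 1·3 = -4
  a_10 = -1·-4 + -1·10 + 0·-3 + 1·-5 = -11
  a_11 = -1·-11 + -1·-4 + 0·10 + 1·-3 = 12
  a_12 = -1·12 + -1·-11 + 0·-4 + 1·10 = 9

-1,-1,0,1 ; 9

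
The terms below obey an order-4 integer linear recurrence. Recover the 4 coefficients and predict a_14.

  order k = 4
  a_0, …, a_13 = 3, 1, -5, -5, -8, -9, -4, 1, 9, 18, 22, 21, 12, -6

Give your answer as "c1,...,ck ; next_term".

1,0,0,-1 ; -28

  a_4 = 1·-5 + 0·-5 + 0·1 + -1·3 = -8
  a_5 = 1·-8 + 0·-5 + 0·-5 + -1·1 = -9
  a_6 = 1·-9 + 0·-8 + 0·-5 + -1·-5 = -4
  a_7 = 1·-4 + 0·-9 + 0·-8 + -1·-5 = 1
  a_8 = 1·1 + 0·-4 + 0·-9 + -1·-8 = 9
  a_9 = 1·9 + 0·1 + 0·-4 + -1·-9 = 18
  a_10 = 1·18 + 0·9 + 0·1 + -1·-4 = 22
  a_11 = 1·22 + 0·18 + 0·9 + -1·1 = 21
  a_12 = 1·21 + 0·22 + 0·18 + -1·9 = 12
  a_13 = 1·12 + 0·21 + 0·22 + -1·18 = -6
  a_14 = 1·-6 + 0·12 + 0·21 + -1·22 = -28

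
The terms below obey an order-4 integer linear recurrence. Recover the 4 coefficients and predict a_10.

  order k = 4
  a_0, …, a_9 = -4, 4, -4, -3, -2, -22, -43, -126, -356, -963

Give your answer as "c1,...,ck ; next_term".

  a_4 = 2·-3 + 2·-4 + 1·4 + -2·-4 = -2
  a_5 = 2·-2 + 2·-3 + 1·-4 + -2·4 = -22
  a_6 = 2·-22 + 2·-2 + 1·-3 + -2·-4 = -43
  a_7 = 2·-43 + 2·-22 + 1·-2 + -2·-3 = -126
  a_8 = 2·-126 + 2·-43 + 1·-22 + -2·-2 = -356
  a_9 = 2·-356 + 2·-126 + 1·-43 + -2·-22 = -963
  a_10 = 2·-963 + 2·-356 + 1·-126 + -2·-43 = -2678

2,2,1,-2 ; -2678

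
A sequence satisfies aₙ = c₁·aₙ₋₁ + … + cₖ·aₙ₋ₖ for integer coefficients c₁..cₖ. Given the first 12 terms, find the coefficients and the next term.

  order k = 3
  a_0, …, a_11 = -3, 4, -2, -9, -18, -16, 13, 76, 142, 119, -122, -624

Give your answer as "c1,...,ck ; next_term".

  a_3 = 2·-2 + -2·4 + -1·-3 = -9
  a_4 = 2·-9 + -2·-2 + -1·4 = -18
  a_5 = 2·-18 + -2·-9 + -1·-2 = -16
  a_6 = 2·-16 + -2·-18 + -1·-9 = 13
  a_7 = 2·13 + -2·-16 + -1·-18 = 76
  a_8 = 2·76 + -2·13 + -1·-16 = 142
  a_9 = 2·142 + -2·76 + -1·13 = 119
  a_10 = 2·119 + -2·142 + -1·76 = -122
  a_11 = 2·-122 + -2·119 + -1·142 = -624
  a_12 = 2·-624 + -2·-122 + -1·119 = -1123

2,-2,-1 ; -1123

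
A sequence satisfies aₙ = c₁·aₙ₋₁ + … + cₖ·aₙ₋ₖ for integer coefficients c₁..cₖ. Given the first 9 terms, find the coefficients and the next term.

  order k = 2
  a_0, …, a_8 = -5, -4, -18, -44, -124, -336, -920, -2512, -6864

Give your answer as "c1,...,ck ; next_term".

  a_2 = 2·-4 + 2·-5 = -18
  a_3 = 2·-18 + 2·-4 = -44
  a_4 = 2·-44 + 2·-18 = -124
  a_5 = 2·-124 + 2·-44 = -336
  a_6 = 2·-336 + 2·-124 = -920
  a_7 = 2·-920 + 2·-336 = -2512
  a_8 = 2·-2512 + 2·-920 = -6864
  a_9 = 2·-6864 + 2·-2512 = -18752

2,2 ; -18752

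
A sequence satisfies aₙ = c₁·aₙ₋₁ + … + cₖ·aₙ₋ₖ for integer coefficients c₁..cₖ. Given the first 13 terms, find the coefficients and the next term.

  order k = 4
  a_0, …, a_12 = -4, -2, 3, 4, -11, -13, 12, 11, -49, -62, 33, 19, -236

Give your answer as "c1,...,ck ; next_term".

  a_4 = 1·4 + -1·3 + 2·-2 + 2·-4 = -11
  a_5 = 1·-11 + -1·4 + 2·3 + 2·-2 = -13
  a_6 = 1·-13 + -1·-11 + 2·4 + 2·3 = 12
  a_7 = 1·12 + -1·-13 + 2·-11 + 2·4 = 11
  a_8 = 1·11 + -1·12 + 2·-13 + 2·-11 = -49
  a_9 = 1·-49 + -1·11 + 2·12 + 2·-13 = -62
  a_10 = 1·-62 + -1·-49 + 2·11 + 2·12 = 33
  a_11 = 1·33 + -1·-62 + 2·-49 + 2·11 = 19
  a_12 = 1·19 + -1·33 + 2·-62 + 2·-49 = -236
  a_13 = 1·-236 + -1·19 + 2·33 + 2·-62 = -313

1,-1,2,2 ; -313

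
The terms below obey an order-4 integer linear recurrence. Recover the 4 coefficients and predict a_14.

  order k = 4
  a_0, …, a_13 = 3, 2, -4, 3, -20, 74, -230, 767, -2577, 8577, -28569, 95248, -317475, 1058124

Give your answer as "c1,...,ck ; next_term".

  a_4 = -3·3 + 0·-4 + -4·2 + -1·3 = -20
  a_5 = -3·-20 + 0·3 + -4·-4 + -1·2 = 74
  a_6 = -3·74 + 0·-20 + -4·3 + -1·-4 = -230
  a_7 = -3·-230 + 0·74 + -4·-20 + -1·3 = 767
  a_8 = -3·767 + 0·-230 + -4·74 + -1·-20 = -2577
  a_9 = -3·-2577 + 0·767 + -4·-230 + -1·74 = 8577
  a_10 = -3·8577 + 0·-2577 + -4·767 + -1·-230 = -28569
  a_11 = -3·-28569 + 0·8577 + -4·-2577 + -1·767 = 95248
  a_12 = -3·95248 + 0·-28569 + -4·8577 + -1·-2577 = -317475
  a_13 = -3·-317475 + 0·95248 + -4·-28569 + -1·8577 = 1058124
  a_14 = -3·1058124 + 0·-317475 + -4·95248 + -1·-28569 = -3526795

-3,0,-4,-1 ; -3526795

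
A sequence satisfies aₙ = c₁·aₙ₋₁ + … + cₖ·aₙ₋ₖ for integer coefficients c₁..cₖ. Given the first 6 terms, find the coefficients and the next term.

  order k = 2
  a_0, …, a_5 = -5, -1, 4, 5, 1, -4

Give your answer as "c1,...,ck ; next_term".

1,-1 ; -5

  a_2 = 1·-1 + -1·-5 = 4
  a_3 = 1·4 + -1·-1 = 5
  a_4 = 1·5 + -1·4 = 1
  a_5 = 1·1 + -1·5 = -4
  a_6 = 1·-4 + -1·1 = -5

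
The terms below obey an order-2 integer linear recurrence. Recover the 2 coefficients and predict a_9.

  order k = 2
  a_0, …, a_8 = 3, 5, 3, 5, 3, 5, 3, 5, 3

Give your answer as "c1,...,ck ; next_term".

  a_2 = 0·5 + 1·3 = 3
  a_3 = 0·3 + 1·5 = 5
  a_4 = 0·5 + 1·3 = 3
  a_5 = 0·3 + 1·5 = 5
  a_6 = 0·5 + 1·3 = 3
  a_7 = 0·3 + 1·5 = 5
  a_8 = 0·5 + 1·3 = 3
  a_9 = 0·3 + 1·5 = 5

0,1 ; 5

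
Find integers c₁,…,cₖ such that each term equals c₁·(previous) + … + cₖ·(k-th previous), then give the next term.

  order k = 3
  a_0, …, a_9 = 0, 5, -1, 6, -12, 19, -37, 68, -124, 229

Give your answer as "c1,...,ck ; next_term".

  a_3 = -1·-1 + 1·5 + -1·0 = 6
  a_4 = -1·6 + 1·-1 + -1·5 = -12
  a_5 = -1·-12 + 1·6 + -1·-1 = 19
  a_6 = -1·19 + 1·-12 + -1·6 = -37
  a_7 = -1·-37 + 1·19 + -1·-12 = 68
  a_8 = -1·68 + 1·-37 + -1·19 = -124
  a_9 = -1·-124 + 1·68 + -1·-37 = 229
  a_10 = -1·229 + 1·-124 + -1·68 = -421

-1,1,-1 ; -421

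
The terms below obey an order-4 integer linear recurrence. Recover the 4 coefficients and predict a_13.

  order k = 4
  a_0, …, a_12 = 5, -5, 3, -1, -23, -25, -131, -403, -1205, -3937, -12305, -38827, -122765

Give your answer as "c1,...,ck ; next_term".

  a_4 = 2·-1 + 3·3 + 3·-5 + -3·5 = -23
  a_5 = 2·-23 + 3·-1 + 3·3 + -3·-5 = -25
  a_6 = 2·-25 + 3·-23 + 3·-1 + -3·3 = -131
  a_7 = 2·-131 + 3·-25 + 3·-23 + -3·-1 = -403
  a_8 = 2·-403 + 3·-131 + 3·-25 + -3·-23 = -1205
  a_9 = 2·-1205 + 3·-403 + 3·-131 + -3·-25 = -3937
  a_10 = 2·-3937 + 3·-1205 + 3·-403 + -3·-131 = -12305
  a_11 = 2·-12305 + 3·-3937 + 3·-1205 + -3·-403 = -38827
  a_12 = 2·-38827 + 3·-12305 + 3·-3937 + -3·-1205 = -122765
  a_13 = 2·-122765 + 3·-38827 + 3·-12305 + -3·-3937 = -387115

2,3,3,-3 ; -387115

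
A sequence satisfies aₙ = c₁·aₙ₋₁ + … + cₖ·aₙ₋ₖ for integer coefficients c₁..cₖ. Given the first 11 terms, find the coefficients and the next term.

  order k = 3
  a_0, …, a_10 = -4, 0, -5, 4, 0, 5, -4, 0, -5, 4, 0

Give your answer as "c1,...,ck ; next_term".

  a_3 = 0·-5 + 0·0 + -1·-4 = 4
  a_4 = 0·4 + 0·-5 + -1·0 = 0
  a_5 = 0·0 + 0·4 + -1·-5 = 5
  a_6 = 0·5 + 0·0 + -1·4 = -4
  a_7 = 0·-4 + 0·5 + -1·0 = 0
  a_8 = 0·0 + 0·-4 + -1·5 = -5
  a_9 = 0·-5 + 0·0 + -1·-4 = 4
  a_10 = 0·4 + 0·-5 + -1·0 = 0
  a_11 = 0·0 + 0·4 + -1·-5 = 5

0,0,-1 ; 5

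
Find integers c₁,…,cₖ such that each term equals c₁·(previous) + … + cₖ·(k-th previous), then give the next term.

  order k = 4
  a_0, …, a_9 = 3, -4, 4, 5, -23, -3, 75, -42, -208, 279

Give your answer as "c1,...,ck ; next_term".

  a_4 = 0·5 + -3·4 + 2·-4 + -1·3 = -23
  a_5 = 0·-23 + -3·5 + 2·4 + -1·-4 = -3
  a_6 = 0·-3 + -3·-23 + 2·5 + -1·4 = 75
  a_7 = 0·75 + -3·-3 + 2·-23 + -1·5 = -42
  a_8 = 0·-42 + -3·75 + 2·-3 + -1·-23 = -208
  a_9 = 0·-208 + -3·-42 + 2·75 + -1·-3 = 279
  a_10 = 0·279 + -3·-208 + 2·-42 + -1·75 = 465

0,-3,2,-1 ; 465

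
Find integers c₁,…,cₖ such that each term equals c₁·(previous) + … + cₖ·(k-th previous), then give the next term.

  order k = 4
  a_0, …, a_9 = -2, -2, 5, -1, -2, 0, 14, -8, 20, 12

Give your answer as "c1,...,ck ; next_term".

0,2,2,4 ; 80

  a_4 = 0·-1 + 2·5 + 2·-2 + 4·-2 = -2
  a_5 = 0·-2 + 2·-1 + 2·5 + 4·-2 = 0
  a_6 = 0·0 + 2·-2 + 2·-1 + 4·5 = 14
  a_7 = 0·14 + 2·0 + 2·-2 + 4·-1 = -8
  a_8 = 0·-8 + 2·14 + 2·0 + 4·-2 = 20
  a_9 = 0·20 + 2·-8 + 2·14 + 4·0 = 12
  a_10 = 0·12 + 2·20 + 2·-8 + 4·14 = 80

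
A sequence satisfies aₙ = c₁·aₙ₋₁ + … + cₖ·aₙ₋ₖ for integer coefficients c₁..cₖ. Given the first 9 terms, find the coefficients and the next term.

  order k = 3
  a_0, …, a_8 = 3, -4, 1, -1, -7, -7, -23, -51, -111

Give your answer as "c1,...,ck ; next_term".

1,2,2 ; -259

  a_3 = 1·1 + 2·-4 + 2·3 = -1
  a_4 = 1·-1 + 2·1 + 2·-4 = -7
  a_5 = 1·-7 + 2·-1 + 2·1 = -7
  a_6 = 1·-7 + 2·-7 + 2·-1 = -23
  a_7 = 1·-23 + 2·-7 + 2·-7 = -51
  a_8 = 1·-51 + 2·-23 + 2·-7 = -111
  a_9 = 1·-111 + 2·-51 + 2·-23 = -259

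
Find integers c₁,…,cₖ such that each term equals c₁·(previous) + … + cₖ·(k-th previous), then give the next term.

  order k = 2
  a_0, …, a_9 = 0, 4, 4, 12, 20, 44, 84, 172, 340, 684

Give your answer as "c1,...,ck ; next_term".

  a_2 = 1·4 + 2·0 = 4
  a_3 = 1·4 + 2·4 = 12
  a_4 = 1·12 + 2·4 = 20
  a_5 = 1·20 + 2·12 = 44
  a_6 = 1·44 + 2·20 = 84
  a_7 = 1·84 + 2·44 = 172
  a_8 = 1·172 + 2·84 = 340
  a_9 = 1·340 + 2·172 = 684
  a_10 = 1·684 + 2·340 = 1364

1,2 ; 1364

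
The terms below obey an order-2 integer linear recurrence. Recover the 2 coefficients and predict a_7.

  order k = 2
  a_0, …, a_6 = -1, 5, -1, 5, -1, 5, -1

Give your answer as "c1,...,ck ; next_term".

0,1 ; 5

  a_2 = 0·5 + 1·-1 = -1
  a_3 = 0·-1 + 1·5 = 5
  a_4 = 0·5 + 1·-1 = -1
  a_5 = 0·-1 + 1·5 = 5
  a_6 = 0·5 + 1·-1 = -1
  a_7 = 0·-1 + 1·5 = 5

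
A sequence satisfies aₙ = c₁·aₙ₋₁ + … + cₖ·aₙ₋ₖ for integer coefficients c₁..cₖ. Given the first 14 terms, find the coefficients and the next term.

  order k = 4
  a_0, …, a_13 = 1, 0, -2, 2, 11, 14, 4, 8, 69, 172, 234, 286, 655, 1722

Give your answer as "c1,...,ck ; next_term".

  a_4 = 2·2 + -2·-2 + 2·0 + 3·1 = 11
  a_5 = 2·11 + -2·2 + 2·-2 + 3·0 = 14
  a_6 = 2·14 + -2·11 + 2·2 + 3·-2 = 4
  a_7 = 2·4 + -2·14 + 2·11 + 3·2 = 8
  a_8 = 2·8 + -2·4 + 2·14 + 3·11 = 69
  a_9 = 2·69 + -2·8 + 2·4 + 3·14 = 172
  a_10 = 2·172 + -2·69 + 2·8 + 3·4 = 234
  a_11 = 2·234 + -2·172 + 2·69 + 3·8 = 286
  a_12 = 2·286 + -2·234 + 2·172 + 3·69 = 655
  a_13 = 2·655 + -2·286 + 2·234 + 3·172 = 1722
  a_14 = 2·1722 + -2·655 + 2·286 + 3·234 = 3408

2,-2,2,3 ; 3408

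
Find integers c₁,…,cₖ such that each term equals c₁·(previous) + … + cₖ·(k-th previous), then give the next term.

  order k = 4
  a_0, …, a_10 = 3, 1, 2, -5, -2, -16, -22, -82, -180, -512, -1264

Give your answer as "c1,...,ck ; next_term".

  a_4 = 2·-5 + 2·2 + -2·1 + 2·3 = -2
  a_5 = 2·-2 + 2·-5 + -2·2 + 2·1 = -16
  a_6 = 2·-16 + 2·-2 + -2·-5 + 2·2 = -22
  a_7 = 2·-22 + 2·-16 + -2·-2 + 2·-5 = -82
  a_8 = 2·-82 + 2·-22 + -2·-16 + 2·-2 = -180
  a_9 = 2·-180 + 2·-82 + -2·-22 + 2·-16 = -512
  a_10 = 2·-512 + 2·-180 + -2·-82 + 2·-22 = -1264
  a_11 = 2·-1264 + 2·-512 + -2·-180 + 2·-82 = -3356

2,2,-2,2 ; -3356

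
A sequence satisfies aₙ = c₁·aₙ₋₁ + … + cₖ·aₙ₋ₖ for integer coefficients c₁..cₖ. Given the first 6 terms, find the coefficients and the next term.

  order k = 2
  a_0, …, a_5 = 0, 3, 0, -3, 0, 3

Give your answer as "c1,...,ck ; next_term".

0,-1 ; 0

  a_2 = 0·3 + -1·0 = 0
  a_3 = 0·0 + -1·3 = -3
  a_4 = 0·-3 + -1·0 = 0
  a_5 = 0·0 + -1·-3 = 3
  a_6 = 0·3 + -1·0 = 0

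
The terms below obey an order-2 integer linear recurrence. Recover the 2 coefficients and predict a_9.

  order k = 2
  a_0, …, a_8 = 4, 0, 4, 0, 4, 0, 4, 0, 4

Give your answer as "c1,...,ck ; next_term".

  a_2 = 0·0 + 1·4 = 4
  a_3 = 0·4 + 1·0 = 0
  a_4 = 0·0 + 1·4 = 4
  a_5 = 0·4 + 1·0 = 0
  a_6 = 0·0 + 1·4 = 4
  a_7 = 0·4 + 1·0 = 0
  a_8 = 0·0 + 1·4 = 4
  a_9 = 0·4 + 1·0 = 0

0,1 ; 0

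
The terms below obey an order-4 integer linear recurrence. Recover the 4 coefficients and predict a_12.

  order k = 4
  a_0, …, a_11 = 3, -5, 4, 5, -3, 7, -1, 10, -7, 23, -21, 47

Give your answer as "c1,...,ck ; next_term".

-1,1,1,1 ; -52

  a_4 = -1·5 + 1·4 + 1·-5 + 1·3 = -3
  a_5 = -1·-3 + 1·5 + 1·4 + 1·-5 = 7
  a_6 = -1·7 + 1·-3 + 1·5 + 1·4 = -1
  a_7 = -1·-1 + 1·7 + 1·-3 + 1·5 = 10
  a_8 = -1·10 + 1·-1 + 1·7 + 1·-3 = -7
  a_9 = -1·-7 + 1·10 + 1·-1 + 1·7 = 23
  a_10 = -1·23 + 1·-7 + 1·10 + 1·-1 = -21
  a_11 = -1·-21 + 1·23 + 1·-7 + 1·10 = 47
  a_12 = -1·47 + 1·-21 + 1·23 + 1·-7 = -52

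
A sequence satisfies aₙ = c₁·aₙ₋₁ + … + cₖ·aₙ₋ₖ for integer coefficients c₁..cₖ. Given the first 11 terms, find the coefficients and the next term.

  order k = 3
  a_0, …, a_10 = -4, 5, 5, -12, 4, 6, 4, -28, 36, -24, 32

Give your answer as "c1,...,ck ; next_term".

  a_3 = -2·5 + -2·5 + -2·-4 = -12
  a_4 = -2·-12 + -2·5 + -2·5 = 4
  a_5 = -2·4 + -2·-12 + -2·5 = 6
  a_6 = -2·6 + -2·4 + -2·-12 = 4
  a_7 = -2·4 + -2·6 + -2·4 = -28
  a_8 = -2·-28 + -2·4 + -2·6 = 36
  a_9 = -2·36 + -2·-28 + -2·4 = -24
  a_10 = -2·-24 + -2·36 + -2·-28 = 32
  a_11 = -2·32 + -2·-24 + -2·36 = -88

-2,-2,-2 ; -88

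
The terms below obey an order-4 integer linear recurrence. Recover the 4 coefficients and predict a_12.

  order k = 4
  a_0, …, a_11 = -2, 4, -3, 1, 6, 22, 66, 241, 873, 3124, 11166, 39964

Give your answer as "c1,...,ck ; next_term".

  a_4 = 3·1 + 1·-3 + 3·4 + 3·-2 = 6
  a_5 = 3·6 + 1·1 + 3·-3 + 3·4 = 22
  a_6 = 3·22 + 1·6 + 3·1 + 3·-3 = 66
  a_7 = 3·66 + 1·22 + 3·6 + 3·1 = 241
  a_8 = 3·241 + 1·66 + 3·22 + 3·6 = 873
  a_9 = 3·873 + 1·241 + 3·66 + 3·22 = 3124
  a_10 = 3·3124 + 1·873 + 3·241 + 3·66 = 11166
  a_11 = 3·11166 + 1·3124 + 3·873 + 3·241 = 39964
  a_12 = 3·39964 + 1·11166 + 3·3124 + 3·873 = 143049

3,1,3,3 ; 143049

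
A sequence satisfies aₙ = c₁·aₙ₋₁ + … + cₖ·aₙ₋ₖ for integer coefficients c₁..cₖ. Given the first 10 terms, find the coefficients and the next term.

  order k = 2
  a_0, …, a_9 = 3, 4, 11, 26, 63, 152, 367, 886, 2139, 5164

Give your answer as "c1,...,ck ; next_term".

  a_2 = 2·4 + 1·3 = 11
  a_3 = 2·11 + 1·4 = 26
  a_4 = 2·26 + 1·11 = 63
  a_5 = 2·63 + 1·26 = 152
  a_6 = 2·152 + 1·63 = 367
  a_7 = 2·367 + 1·152 = 886
  a_8 = 2·886 + 1·367 = 2139
  a_9 = 2·2139 + 1·886 = 5164
  a_10 = 2·5164 + 1·2139 = 12467

2,1 ; 12467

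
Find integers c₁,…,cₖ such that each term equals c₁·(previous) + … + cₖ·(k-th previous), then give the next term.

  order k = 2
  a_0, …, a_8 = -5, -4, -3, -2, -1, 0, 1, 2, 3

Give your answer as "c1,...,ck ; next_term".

2,-1 ; 4

  a_2 = 2·-4 + -1·-5 = -3
  a_3 = 2·-3 + -1·-4 = -2
  a_4 = 2·-2 + -1·-3 = -1
  a_5 = 2·-1 + -1·-2 = 0
  a_6 = 2·0 + -1·-1 = 1
  a_7 = 2·1 + -1·0 = 2
  a_8 = 2·2 + -1·1 = 3
  a_9 = 2·3 + -1·2 = 4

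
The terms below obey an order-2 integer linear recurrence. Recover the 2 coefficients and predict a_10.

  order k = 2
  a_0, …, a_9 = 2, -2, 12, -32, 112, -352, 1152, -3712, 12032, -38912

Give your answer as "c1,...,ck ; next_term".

  a_2 = -2·-2 + 4·2 = 12
  a_3 = -2·12 + 4·-2 = -32
  a_4 = -2·-32 + 4·12 = 112
  a_5 = -2·112 + 4·-32 = -352
  a_6 = -2·-352 + 4·112 = 1152
  a_7 = -2·1152 + 4·-352 = -3712
  a_8 = -2·-3712 + 4·1152 = 12032
  a_9 = -2·12032 + 4·-3712 = -38912
  a_10 = -2·-38912 + 4·12032 = 125952

-2,4 ; 125952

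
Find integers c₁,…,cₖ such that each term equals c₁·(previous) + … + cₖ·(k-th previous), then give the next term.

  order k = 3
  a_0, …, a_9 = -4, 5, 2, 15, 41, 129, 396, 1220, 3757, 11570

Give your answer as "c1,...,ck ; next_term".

2,3,1 ; 35631

  a_3 = 2·2 + 3·5 + 1·-4 = 15
  a_4 = 2·15 + 3·2 + 1·5 = 41
  a_5 = 2·41 + 3·15 + 1·2 = 129
  a_6 = 2·129 + 3·41 + 1·15 = 396
  a_7 = 2·396 + 3·129 + 1·41 = 1220
  a_8 = 2·1220 + 3·396 + 1·129 = 3757
  a_9 = 2·3757 + 3·1220 + 1·396 = 11570
  a_10 = 2·11570 + 3·3757 + 1·1220 = 35631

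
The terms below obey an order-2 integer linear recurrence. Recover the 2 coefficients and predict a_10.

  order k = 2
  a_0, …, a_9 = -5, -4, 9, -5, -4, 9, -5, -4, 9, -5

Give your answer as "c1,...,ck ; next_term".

-1,-1 ; -4

  a_2 = -1·-4 + -1·-5 = 9
  a_3 = -1·9 + -1·-4 = -5
  a_4 = -1·-5 + -1·9 = -4
  a_5 = -1·-4 + -1·-5 = 9
  a_6 = -1·9 + -1·-4 = -5
  a_7 = -1·-5 + -1·9 = -4
  a_8 = -1·-4 + -1·-5 = 9
  a_9 = -1·9 + -1·-4 = -5
  a_10 = -1·-5 + -1·9 = -4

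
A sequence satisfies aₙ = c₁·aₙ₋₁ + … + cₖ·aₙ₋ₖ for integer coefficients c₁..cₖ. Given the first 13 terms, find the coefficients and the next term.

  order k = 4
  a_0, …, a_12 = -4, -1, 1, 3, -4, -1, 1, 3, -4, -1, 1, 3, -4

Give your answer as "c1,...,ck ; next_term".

  a_4 = 0·3 + 0·1 + 0·-1 + 1·-4 = -4
  a_5 = 0·-4 + 0·3 + 0·1 + 1·-1 = -1
  a_6 = 0·-1 + 0·-4 + 0·3 + 1·1 = 1
  a_7 = 0·1 + 0·-1 + 0·-4 + 1·3 = 3
  a_8 = 0·3 + 0·1 + 0·-1 + 1·-4 = -4
  a_9 = 0·-4 + 0·3 + 0·1 + 1·-1 = -1
  a_10 = 0·-1 + 0·-4 + 0·3 + 1·1 = 1
  a_11 = 0·1 + 0·-1 + 0·-4 + 1·3 = 3
  a_12 = 0·3 + 0·1 + 0·-1 + 1·-4 = -4
  a_13 = 0·-4 + 0·3 + 0·1 + 1·-1 = -1

0,0,0,1 ; -1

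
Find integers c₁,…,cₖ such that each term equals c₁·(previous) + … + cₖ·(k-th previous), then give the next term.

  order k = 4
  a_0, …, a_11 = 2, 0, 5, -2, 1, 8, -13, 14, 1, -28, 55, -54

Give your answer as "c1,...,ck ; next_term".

  a_4 = 0·-2 + 1·5 + 2·0 + -2·2 = 1
  a_5 = 0·1 + 1·-2 + 2·5 + -2·0 = 8
  a_6 = 0·8 + 1·1 + 2·-2 + -2·5 = -13
  a_7 = 0·-13 + 1·8 + 2·1 + -2·-2 = 14
  a_8 = 0·14 + 1·-13 + 2·8 + -2·1 = 1
  a_9 = 0·1 + 1·14 + 2·-13 + -2·8 = -28
  a_10 = 0·-28 + 1·1 + 2·14 + -2·-13 = 55
  a_11 = 0·55 + 1·-28 + 2·1 + -2·14 = -54
  a_12 = 0·-54 + 1·55 + 2·-28 + -2·1 = -3

0,1,2,-2 ; -3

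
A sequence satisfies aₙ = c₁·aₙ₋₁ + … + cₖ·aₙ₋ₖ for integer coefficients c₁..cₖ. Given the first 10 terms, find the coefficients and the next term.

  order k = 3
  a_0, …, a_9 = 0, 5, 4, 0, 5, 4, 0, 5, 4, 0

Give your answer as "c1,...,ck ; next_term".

0,0,1 ; 5

  a_3 = 0·4 + 0·5 + 1·0 = 0
  a_4 = 0·0 + 0·4 + 1·5 = 5
  a_5 = 0·5 + 0·0 + 1·4 = 4
  a_6 = 0·4 + 0·5 + 1·0 = 0
  a_7 = 0·0 + 0·4 + 1·5 = 5
  a_8 = 0·5 + 0·0 + 1·4 = 4
  a_9 = 0·4 + 0·5 + 1·0 = 0
  a_10 = 0·0 + 0·4 + 1·5 = 5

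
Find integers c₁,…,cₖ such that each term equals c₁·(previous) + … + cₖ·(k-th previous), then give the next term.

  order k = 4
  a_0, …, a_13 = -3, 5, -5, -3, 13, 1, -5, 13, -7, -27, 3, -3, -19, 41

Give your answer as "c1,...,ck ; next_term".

  a_4 = 1·-3 + -1·-5 + 1·5 + -2·-3 = 13
  a_5 = 1·13 + -1·-3 + 1·-5 + -2·5 = 1
  a_6 = 1·1 + -1·13 + 1·-3 + -2·-5 = -5
  a_7 = 1·-5 + -1·1 + 1·13 + -2·-3 = 13
  a_8 = 1·13 + -1·-5 + 1·1 + -2·13 = -7
  a_9 = 1·-7 + -1·13 + 1·-5 + -2·1 = -27
  a_10 = 1·-27 + -1·-7 + 1·13 + -2·-5 = 3
  a_11 = 1·3 + -1·-27 + 1·-7 + -2·13 = -3
  a_12 = 1·-3 + -1·3 + 1·-27 + -2·-7 = -19
  a_13 = 1·-19 + -1·-3 + 1·3 + -2·-27 = 41
  a_14 = 1·41 + -1·-19 + 1·-3 + -2·3 = 51

1,-1,1,-2 ; 51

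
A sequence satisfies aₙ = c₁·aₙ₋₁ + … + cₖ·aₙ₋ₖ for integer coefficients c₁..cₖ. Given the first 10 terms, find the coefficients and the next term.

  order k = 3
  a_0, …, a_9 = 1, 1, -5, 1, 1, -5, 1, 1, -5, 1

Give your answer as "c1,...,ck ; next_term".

0,0,1 ; 1

  a_3 = 0·-5 + 0·1 + 1·1 = 1
  a_4 = 0·1 + 0·-5 + 1·1 = 1
  a_5 = 0·1 + 0·1 + 1·-5 = -5
  a_6 = 0·-5 + 0·1 + 1·1 = 1
  a_7 = 0·1 + 0·-5 + 1·1 = 1
  a_8 = 0·1 + 0·1 + 1·-5 = -5
  a_9 = 0·-5 + 0·1 + 1·1 = 1
  a_10 = 0·1 + 0·-5 + 1·1 = 1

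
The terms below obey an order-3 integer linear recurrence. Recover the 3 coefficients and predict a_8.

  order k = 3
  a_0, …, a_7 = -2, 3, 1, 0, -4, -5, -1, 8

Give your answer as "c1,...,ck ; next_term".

1,-1,-1 ; 14

  a_3 = 1·1 + -1·3 + -1·-2 = 0
  a_4 = 1·0 + -1·1 + -1·3 = -4
  a_5 = 1·-4 + -1·0 + -1·1 = -5
  a_6 = 1·-5 + -1·-4 + -1·0 = -1
  a_7 = 1·-1 + -1·-5 + -1·-4 = 8
  a_8 = 1·8 + -1·-1 + -1·-5 = 14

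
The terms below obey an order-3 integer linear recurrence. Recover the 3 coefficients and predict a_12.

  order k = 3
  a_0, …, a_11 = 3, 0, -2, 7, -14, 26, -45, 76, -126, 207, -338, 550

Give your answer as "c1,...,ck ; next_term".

  a_3 = -2·-2 + 0·0 + 1·3 = 7
  a_4 = -2·7 + 0·-2 + 1·0 = -14
  a_5 = -2·-14 + 0·7 + 1·-2 = 26
  a_6 = -2·26 + 0·-14 + 1·7 = -45
  a_7 = -2·-45 + 0·26 + 1·-14 = 76
  a_8 = -2·76 + 0·-45 + 1·26 = -126
  a_9 = -2·-126 + 0·76 + 1·-45 = 207
  a_10 = -2·207 + 0·-126 + 1·76 = -338
  a_11 = -2·-338 + 0·207 + 1·-126 = 550
  a_12 = -2·550 + 0·-338 + 1·207 = -893

-2,0,1 ; -893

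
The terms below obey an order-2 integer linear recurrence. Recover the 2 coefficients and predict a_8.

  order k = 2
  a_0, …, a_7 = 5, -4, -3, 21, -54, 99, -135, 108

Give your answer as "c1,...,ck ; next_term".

  a_2 = -3·-4 + -3·5 = -3
  a_3 = -3·-3 + -3·-4 = 21
  a_4 = -3·21 + -3·-3 = -54
  a_5 = -3·-54 + -3·21 = 99
  a_6 = -3·99 + -3·-54 = -135
  a_7 = -3·-135 + -3·99 = 108
  a_8 = -3·108 + -3·-135 = 81

-3,-3 ; 81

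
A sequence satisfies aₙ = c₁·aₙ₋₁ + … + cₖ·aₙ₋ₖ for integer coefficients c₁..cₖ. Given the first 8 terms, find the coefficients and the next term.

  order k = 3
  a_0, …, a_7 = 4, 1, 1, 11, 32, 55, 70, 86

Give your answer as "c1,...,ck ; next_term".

  a_3 = 3·1 + -4·1 + 3·4 = 11
  a_4 = 3·11 + -4·1 + 3·1 = 32
  a_5 = 3·32 + -4·11 + 3·1 = 55
  a_6 = 3·55 + -4·32 + 3·11 = 70
  a_7 = 3·70 + -4·55 + 3·32 = 86
  a_8 = 3·86 + -4·70 + 3·55 = 143

3,-4,3 ; 143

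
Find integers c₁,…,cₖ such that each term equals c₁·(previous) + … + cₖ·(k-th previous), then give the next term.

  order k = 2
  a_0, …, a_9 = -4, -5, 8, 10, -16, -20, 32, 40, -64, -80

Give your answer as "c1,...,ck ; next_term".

0,-2 ; 128

  a_2 = 0·-5 + -2·-4 = 8
  a_3 = 0·8 + -2·-5 = 10
  a_4 = 0·10 + -2·8 = -16
  a_5 = 0·-16 + -2·10 = -20
  a_6 = 0·-20 + -2·-16 = 32
  a_7 = 0·32 + -2·-20 = 40
  a_8 = 0·40 + -2·32 = -64
  a_9 = 0·-64 + -2·40 = -80
  a_10 = 0·-80 + -2·-64 = 128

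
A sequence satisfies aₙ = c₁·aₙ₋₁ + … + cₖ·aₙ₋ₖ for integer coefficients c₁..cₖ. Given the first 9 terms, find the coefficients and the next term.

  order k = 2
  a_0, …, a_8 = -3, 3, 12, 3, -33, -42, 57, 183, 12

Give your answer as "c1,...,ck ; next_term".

1,-3 ; -537

  a_2 = 1·3 + -3·-3 = 12
  a_3 = 1·12 + -3·3 = 3
  a_4 = 1·3 + -3·12 = -33
  a_5 = 1·-33 + -3·3 = -42
  a_6 = 1·-42 + -3·-33 = 57
  a_7 = 1·57 + -3·-42 = 183
  a_8 = 1·183 + -3·57 = 12
  a_9 = 1·12 + -3·183 = -537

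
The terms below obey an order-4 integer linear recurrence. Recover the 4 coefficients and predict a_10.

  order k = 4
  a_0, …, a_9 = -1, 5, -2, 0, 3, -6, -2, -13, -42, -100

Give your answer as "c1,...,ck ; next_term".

2,2,1,-2 ; -293

  a_4 = 2·0 + 2·-2 + 1·5 + -2·-1 = 3
  a_5 = 2·3 + 2·0 + 1·-2 + -2·5 = -6
  a_6 = 2·-6 + 2·3 + 1·0 + -2·-2 = -2
  a_7 = 2·-2 + 2·-6 + 1·3 + -2·0 = -13
  a_8 = 2·-13 + 2·-2 + 1·-6 + -2·3 = -42
  a_9 = 2·-42 + 2·-13 + 1·-2 + -2·-6 = -100
  a_10 = 2·-100 + 2·-42 + 1·-13 + -2·-2 = -293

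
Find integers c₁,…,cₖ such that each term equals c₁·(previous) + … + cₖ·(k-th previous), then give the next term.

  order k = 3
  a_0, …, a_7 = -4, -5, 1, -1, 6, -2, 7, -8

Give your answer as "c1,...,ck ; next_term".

  a_3 = 0·1 + 1·-5 + -1·-4 = -1
  a_4 = 0·-1 + 1·1 + -1·-5 = 6
  a_5 = 0·6 + 1·-1 + -1·1 = -2
  a_6 = 0·-2 + 1·6 + -1·-1 = 7
  a_7 = 0·7 + 1·-2 + -1·6 = -8
  a_8 = 0·-8 + 1·7 + -1·-2 = 9

0,1,-1 ; 9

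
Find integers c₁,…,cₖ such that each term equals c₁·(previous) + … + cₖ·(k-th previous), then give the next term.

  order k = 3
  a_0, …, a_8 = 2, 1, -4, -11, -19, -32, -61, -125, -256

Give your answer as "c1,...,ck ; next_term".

3,-3,2 ; -515

  a_3 = 3·-4 + -3·1 + 2·2 = -11
  a_4 = 3·-11 + -3·-4 + 2·1 = -19
  a_5 = 3·-19 + -3·-11 + 2·-4 = -32
  a_6 = 3·-32 + -3·-19 + 2·-11 = -61
  a_7 = 3·-61 + -3·-32 + 2·-19 = -125
  a_8 = 3·-125 + -3·-61 + 2·-32 = -256
  a_9 = 3·-256 + -3·-125 + 2·-61 = -515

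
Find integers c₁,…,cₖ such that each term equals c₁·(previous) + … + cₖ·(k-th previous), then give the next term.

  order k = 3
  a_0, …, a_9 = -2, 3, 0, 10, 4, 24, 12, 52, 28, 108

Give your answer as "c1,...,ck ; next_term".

1,2,-2 ; 60

  a_3 = 1·0 + 2·3 + -2·-2 = 10
  a_4 = 1·10 + 2·0 + -2·3 = 4
  a_5 = 1·4 + 2·10 + -2·0 = 24
  a_6 = 1·24 + 2·4 + -2·10 = 12
  a_7 = 1·12 + 2·24 + -2·4 = 52
  a_8 = 1·52 + 2·12 + -2·24 = 28
  a_9 = 1·28 + 2·52 + -2·12 = 108
  a_10 = 1·108 + 2·28 + -2·52 = 60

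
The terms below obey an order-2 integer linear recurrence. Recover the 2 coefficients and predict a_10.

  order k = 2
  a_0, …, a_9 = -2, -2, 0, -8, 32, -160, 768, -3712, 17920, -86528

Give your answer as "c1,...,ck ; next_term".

  a_2 = -4·-2 + 4·-2 = 0
  a_3 = -4·0 + 4·-2 = -8
  a_4 = -4·-8 + 4·0 = 32
  a_5 = -4·32 + 4·-8 = -160
  a_6 = -4·-160 + 4·32 = 768
  a_7 = -4·768 + 4·-160 = -3712
  a_8 = -4·-3712 + 4·768 = 17920
  a_9 = -4·17920 + 4·-3712 = -86528
  a_10 = -4·-86528 + 4·17920 = 417792

-4,4 ; 417792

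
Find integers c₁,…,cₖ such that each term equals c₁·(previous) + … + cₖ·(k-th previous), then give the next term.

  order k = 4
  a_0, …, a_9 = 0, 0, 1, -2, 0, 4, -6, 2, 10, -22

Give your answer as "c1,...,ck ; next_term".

-1,-2,0,-2 ; 14

  a_4 = -1·-2 + -2·1 + 0·0 + -2·0 = 0
  a_5 = -1·0 + -2·-2 + 0·1 + -2·0 = 4
  a_6 = -1·4 + -2·0 + 0·-2 + -2·1 = -6
  a_7 = -1·-6 + -2·4 + 0·0 + -2·-2 = 2
  a_8 = -1·2 + -2·-6 + 0·4 + -2·0 = 10
  a_9 = -1·10 + -2·2 + 0·-6 + -2·4 = -22
  a_10 = -1·-22 + -2·10 + 0·2 + -2·-6 = 14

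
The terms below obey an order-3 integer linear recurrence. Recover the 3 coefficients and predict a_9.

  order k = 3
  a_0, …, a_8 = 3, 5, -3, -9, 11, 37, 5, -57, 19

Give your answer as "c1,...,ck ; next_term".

  a_3 = 2·-3 + -3·5 + 4·3 = -9
  a_4 = 2·-9 + -3·-3 + 4·5 = 11
  a_5 = 2·11 + -3·-9 + 4·-3 = 37
  a_6 = 2·37 + -3·11 + 4·-9 = 5
  a_7 = 2·5 + -3·37 + 4·11 = -57
  a_8 = 2·-57 + -3·5 + 4·37 = 19
  a_9 = 2·19 + -3·-57 + 4·5 = 229

2,-3,4 ; 229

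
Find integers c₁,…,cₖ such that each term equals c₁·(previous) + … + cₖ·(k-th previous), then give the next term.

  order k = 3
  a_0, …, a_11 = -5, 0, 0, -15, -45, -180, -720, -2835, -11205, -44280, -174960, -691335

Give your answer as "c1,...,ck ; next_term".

3,3,3 ; -2731725

  a_3 = 3·0 + 3·0 + 3·-5 = -15
  a_4 = 3·-15 + 3·0 + 3·0 = -45
  a_5 = 3·-45 + 3·-15 + 3·0 = -180
  a_6 = 3·-180 + 3·-45 + 3·-15 = -720
  a_7 = 3·-720 + 3·-180 + 3·-45 = -2835
  a_8 = 3·-2835 + 3·-720 + 3·-180 = -11205
  a_9 = 3·-11205 + 3·-2835 + 3·-720 = -44280
  a_10 = 3·-44280 + 3·-11205 + 3·-2835 = -174960
  a_11 = 3·-174960 + 3·-44280 + 3·-11205 = -691335
  a_12 = 3·-691335 + 3·-174960 + 3·-44280 = -2731725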